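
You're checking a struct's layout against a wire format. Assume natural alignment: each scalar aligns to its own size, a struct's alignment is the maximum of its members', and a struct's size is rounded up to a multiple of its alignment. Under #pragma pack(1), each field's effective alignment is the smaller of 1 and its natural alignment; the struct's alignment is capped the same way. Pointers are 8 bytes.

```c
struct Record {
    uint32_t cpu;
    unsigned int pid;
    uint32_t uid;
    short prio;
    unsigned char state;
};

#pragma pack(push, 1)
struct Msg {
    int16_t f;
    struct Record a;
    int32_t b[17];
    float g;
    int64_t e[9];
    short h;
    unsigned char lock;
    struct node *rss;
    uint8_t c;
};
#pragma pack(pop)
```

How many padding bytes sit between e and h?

Record: cpu at 0 (size 4, align 4) → ends 4; pid at 4 (size 4, align 4) → ends 8; uid at 8 (size 4, align 4) → ends 12; prio at 12 (size 2, align 2) → ends 14; state at 14 (size 1, align 1) → ends 15; tail pad 1 to reach multiple of 4; total 16 bytes, alignment 4
f at 0 (size 2, align 1) → ends 2
a at 2 (size 16, align 1) → ends 18
b at 18 (size 68, align 1) → ends 86
g at 86 (size 4, align 1) → ends 90
e at 90 (size 72, align 1) → ends 162
h at 162 (size 2, align 1) → ends 164

0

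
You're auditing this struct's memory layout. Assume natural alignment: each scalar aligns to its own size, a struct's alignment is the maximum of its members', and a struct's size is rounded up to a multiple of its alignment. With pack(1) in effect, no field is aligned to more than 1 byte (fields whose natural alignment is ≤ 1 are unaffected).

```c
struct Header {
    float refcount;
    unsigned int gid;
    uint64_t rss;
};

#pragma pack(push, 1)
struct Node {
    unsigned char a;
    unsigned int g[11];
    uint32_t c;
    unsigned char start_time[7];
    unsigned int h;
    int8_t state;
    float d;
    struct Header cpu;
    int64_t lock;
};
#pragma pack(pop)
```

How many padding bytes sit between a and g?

Header: refcount at 0 (size 4, align 4) → ends 4; gid at 4 (size 4, align 4) → ends 8; rss at 8 (size 8, align 8) → ends 16; total 16 bytes, alignment 8
a at 0 (size 1, align 1) → ends 1
g at 1 (size 44, align 1) → ends 45

0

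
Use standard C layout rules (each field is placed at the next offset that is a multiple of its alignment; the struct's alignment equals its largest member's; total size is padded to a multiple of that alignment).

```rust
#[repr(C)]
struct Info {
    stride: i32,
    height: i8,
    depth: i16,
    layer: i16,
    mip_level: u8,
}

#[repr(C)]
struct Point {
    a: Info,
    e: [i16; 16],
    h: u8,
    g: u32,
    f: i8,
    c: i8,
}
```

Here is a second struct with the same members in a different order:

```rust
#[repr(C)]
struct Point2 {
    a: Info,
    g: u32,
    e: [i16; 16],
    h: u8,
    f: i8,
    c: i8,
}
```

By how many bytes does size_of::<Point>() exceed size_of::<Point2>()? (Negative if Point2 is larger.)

Info: @0: stride [4B, align 4] → 4; @4: height [1B, align 1] → 5; +1 pad (align 2); @6: depth [2B, align 2] → 8; @8: layer [2B, align 2] → 10; @10: mip_level [1B, align 1] → 11; +1 tail pad (align 4); size 12, align 4
@0: a [12B, align 4] → 12
@12: e [32B, align 2] → 44
@44: h [1B, align 1] → 45
+3 pad (align 4)
@48: g [4B, align 4] → 52
@52: f [1B, align 1] → 53
@53: c [1B, align 1] → 54
+2 tail pad (align 4)
size 56, align 4
— Point2 —
@0: a [12B, align 4] → 12
@12: g [4B, align 4] → 16
@16: e [32B, align 2] → 48
@48: h [1B, align 1] → 49
@49: f [1B, align 1] → 50
@50: c [1B, align 1] → 51
+1 tail pad (align 4)
size 52, align 4
56 − 52 = 4

4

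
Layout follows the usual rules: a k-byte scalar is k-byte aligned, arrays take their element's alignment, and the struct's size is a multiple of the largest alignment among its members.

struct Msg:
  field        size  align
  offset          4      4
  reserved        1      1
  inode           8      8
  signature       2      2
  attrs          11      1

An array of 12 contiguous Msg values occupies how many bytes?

0..4  offset  (4B, 4-aligned)
4..5  reserved  (1B, 1-aligned)
5..8  -- padding (3B)
8..16  inode  (8B, 8-aligned)
16..18  signature  (2B, 2-aligned)
18..29  attrs  (11B, 1-aligned)
29..32  -- tail padding (3B)
sizeof = 32, alignof = 8
array of 12: 12 × 32 = 384

384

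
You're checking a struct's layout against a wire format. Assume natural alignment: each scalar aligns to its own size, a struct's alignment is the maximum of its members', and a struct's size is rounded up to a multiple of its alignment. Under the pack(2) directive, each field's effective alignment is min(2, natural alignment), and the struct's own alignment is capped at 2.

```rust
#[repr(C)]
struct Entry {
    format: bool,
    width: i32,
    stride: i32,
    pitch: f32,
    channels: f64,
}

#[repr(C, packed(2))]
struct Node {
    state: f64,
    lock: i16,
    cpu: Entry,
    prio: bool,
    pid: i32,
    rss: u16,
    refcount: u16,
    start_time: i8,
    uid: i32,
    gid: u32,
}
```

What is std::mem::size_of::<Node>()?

54 bytes

Entry: format at 0 (size 1, align 1) → ends 1; pad 3 to align 4 for width; width at 4 (size 4, align 4) → ends 8; stride at 8 (size 4, align 4) → ends 12; pitch at 12 (size 4, align 4) → ends 16; channels at 16 (size 8, align 8) → ends 24; total 24 bytes, alignment 8
state at 0 (size 8, align 2) → ends 8
lock at 8 (size 2, align 2) → ends 10
cpu at 10 (size 24, align 2) → ends 34
prio at 34 (size 1, align 1) → ends 35
pad 1 to align 2 for pid
pid at 36 (size 4, align 2) → ends 40
rss at 40 (size 2, align 2) → ends 42
refcount at 42 (size 2, align 2) → ends 44
start_time at 44 (size 1, align 1) → ends 45
pad 1 to align 2 for uid
uid at 46 (size 4, align 2) → ends 50
gid at 50 (size 4, align 2) → ends 54
total 54 bytes, alignment 2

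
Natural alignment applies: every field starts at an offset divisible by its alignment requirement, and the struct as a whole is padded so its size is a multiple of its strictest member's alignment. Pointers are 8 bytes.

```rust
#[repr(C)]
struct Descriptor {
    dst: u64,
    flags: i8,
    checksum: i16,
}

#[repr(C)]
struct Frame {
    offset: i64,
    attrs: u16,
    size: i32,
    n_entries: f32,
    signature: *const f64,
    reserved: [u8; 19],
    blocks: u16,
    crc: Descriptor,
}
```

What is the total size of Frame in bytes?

72 bytes

Descriptor: 0..8  dst  (8B, 8-aligned); 8..9  flags  (1B, 1-aligned); 9..10  -- padding (1B); 10..12  checksum  (2B, 2-aligned); 12..16  -- tail padding (4B); sizeof = 16, alignof = 8
0..8  offset  (8B, 8-aligned)
8..10  attrs  (2B, 2-aligned)
10..12  -- padding (2B)
12..16  size  (4B, 4-aligned)
16..20  n_entries  (4B, 4-aligned)
20..24  -- padding (4B)
24..32  signature  (8B, 8-aligned)
32..51  reserved  (19B, 1-aligned)
51..52  -- padding (1B)
52..54  blocks  (2B, 2-aligned)
54..56  -- padding (2B)
56..72  crc  (16B, 8-aligned)
sizeof = 72, alignof = 8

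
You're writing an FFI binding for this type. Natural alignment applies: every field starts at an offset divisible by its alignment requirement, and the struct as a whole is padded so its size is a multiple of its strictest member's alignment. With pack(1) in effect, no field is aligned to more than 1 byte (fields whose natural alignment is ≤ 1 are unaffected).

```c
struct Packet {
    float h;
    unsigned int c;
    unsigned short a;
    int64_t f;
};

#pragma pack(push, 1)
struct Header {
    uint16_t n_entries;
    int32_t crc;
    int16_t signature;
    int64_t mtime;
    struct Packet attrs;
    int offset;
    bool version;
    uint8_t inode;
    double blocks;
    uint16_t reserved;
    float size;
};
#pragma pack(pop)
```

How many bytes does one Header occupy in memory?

60

Packet: h at 0 (size 4, align 4) → ends 4; c at 4 (size 4, align 4) → ends 8; a at 8 (size 2, align 2) → ends 10; pad 6 to align 8 for f; f at 16 (size 8, align 8) → ends 24; total 24 bytes, alignment 8
n_entries at 0 (size 2, align 1) → ends 2
crc at 2 (size 4, align 1) → ends 6
signature at 6 (size 2, align 1) → ends 8
mtime at 8 (size 8, align 1) → ends 16
attrs at 16 (size 24, align 1) → ends 40
offset at 40 (size 4, align 1) → ends 44
version at 44 (size 1, align 1) → ends 45
inode at 45 (size 1, align 1) → ends 46
blocks at 46 (size 8, align 1) → ends 54
reserved at 54 (size 2, align 1) → ends 56
size at 56 (size 4, align 1) → ends 60
total 60 bytes, alignment 1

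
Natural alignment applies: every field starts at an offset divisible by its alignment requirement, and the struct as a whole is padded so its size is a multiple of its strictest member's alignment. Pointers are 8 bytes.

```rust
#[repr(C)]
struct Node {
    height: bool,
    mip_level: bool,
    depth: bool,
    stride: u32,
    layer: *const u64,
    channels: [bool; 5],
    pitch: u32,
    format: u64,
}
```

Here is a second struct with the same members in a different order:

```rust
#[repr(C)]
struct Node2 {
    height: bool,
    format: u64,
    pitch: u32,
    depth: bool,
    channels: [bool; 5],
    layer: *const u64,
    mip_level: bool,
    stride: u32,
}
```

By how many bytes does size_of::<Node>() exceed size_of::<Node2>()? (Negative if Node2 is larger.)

@0: height [1B, align 1] → 1
@1: mip_level [1B, align 1] → 2
@2: depth [1B, align 1] → 3
+1 pad (align 4)
@4: stride [4B, align 4] → 8
@8: layer [8B, align 8] → 16
@16: channels [5B, align 1] → 21
+3 pad (align 4)
@24: pitch [4B, align 4] → 28
+4 pad (align 8)
@32: format [8B, align 8] → 40
size 40, align 8
— Node2 —
@0: height [1B, align 1] → 1
+7 pad (align 8)
@8: format [8B, align 8] → 16
@16: pitch [4B, align 4] → 20
@20: depth [1B, align 1] → 21
@21: channels [5B, align 1] → 26
+6 pad (align 8)
@32: layer [8B, align 8] → 40
@40: mip_level [1B, align 1] → 41
+3 pad (align 4)
@44: stride [4B, align 4] → 48
size 48, align 8
40 − 48 = -8

-8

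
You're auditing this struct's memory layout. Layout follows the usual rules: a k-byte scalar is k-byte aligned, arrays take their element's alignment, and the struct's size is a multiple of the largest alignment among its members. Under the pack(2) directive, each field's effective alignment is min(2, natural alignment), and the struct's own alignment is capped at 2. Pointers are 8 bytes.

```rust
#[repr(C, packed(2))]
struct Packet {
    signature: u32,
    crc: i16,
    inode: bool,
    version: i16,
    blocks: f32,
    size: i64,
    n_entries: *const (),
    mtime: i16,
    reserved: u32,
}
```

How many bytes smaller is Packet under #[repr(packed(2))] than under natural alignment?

natural layout:
  signature at 0 (size 4, align 4) → ends 4
  crc at 4 (size 2, align 2) → ends 6
  inode at 6 (size 1, align 1) → ends 7
  pad 1 to align 2 for version
  version at 8 (size 2, align 2) → ends 10
  pad 2 to align 4 for blocks
  blocks at 12 (size 4, align 4) → ends 16
  size at 16 (size 8, align 8) → ends 24
  n_entries at 24 (size 8, align 8) → ends 32
  mtime at 32 (size 2, align 2) → ends 34
  pad 2 to align 4 for reserved
  reserved at 36 (size 4, align 4) → ends 40
  total 40 bytes, alignment 8
packed(2) layout:
  signature at 0 (size 4, align 2) → ends 4
  crc at 4 (size 2, align 2) → ends 6
  inode at 6 (size 1, align 1) → ends 7
  pad 1 to align 2 for version
  version at 8 (size 2, align 2) → ends 10
  blocks at 10 (size 4, align 2) → ends 14
  size at 14 (size 8, align 2) → ends 22
  n_entries at 22 (size 8, align 2) → ends 30
  mtime at 30 (size 2, align 2) → ends 32
  reserved at 32 (size 4, align 2) → ends 36
  total 36 bytes, alignment 2
40 − 36 = 4

4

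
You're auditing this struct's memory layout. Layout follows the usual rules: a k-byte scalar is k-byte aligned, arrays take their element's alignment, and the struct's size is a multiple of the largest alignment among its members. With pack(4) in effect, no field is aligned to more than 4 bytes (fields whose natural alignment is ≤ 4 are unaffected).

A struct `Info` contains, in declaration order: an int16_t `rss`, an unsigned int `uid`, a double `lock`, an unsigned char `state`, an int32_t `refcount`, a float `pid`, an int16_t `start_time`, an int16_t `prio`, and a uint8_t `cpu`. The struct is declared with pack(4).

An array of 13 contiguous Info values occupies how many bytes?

468

@0: rss [2B, align 2] → 2
+2 pad (align 4)
@4: uid [4B, align 4] → 8
@8: lock [8B, align 4] → 16
@16: state [1B, align 1] → 17
+3 pad (align 4)
@20: refcount [4B, align 4] → 24
@24: pid [4B, align 4] → 28
@28: start_time [2B, align 2] → 30
@30: prio [2B, align 2] → 32
@32: cpu [1B, align 1] → 33
+3 tail pad (align 4)
size 36, align 4
array of 13: 13 × 36 = 468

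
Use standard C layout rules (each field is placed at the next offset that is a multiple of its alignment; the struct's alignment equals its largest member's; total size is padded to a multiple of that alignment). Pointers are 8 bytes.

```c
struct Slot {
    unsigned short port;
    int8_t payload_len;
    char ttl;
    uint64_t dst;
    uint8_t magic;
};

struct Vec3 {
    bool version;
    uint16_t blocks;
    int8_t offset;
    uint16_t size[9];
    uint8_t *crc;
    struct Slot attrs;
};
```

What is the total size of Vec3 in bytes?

Slot: 0..2  port  (2B, 2-aligned); 2..3  payload_len  (1B, 1-aligned); 3..4  ttl  (1B, 1-aligned); 4..8  -- padding (4B); 8..16  dst  (8B, 8-aligned); 16..17  magic  (1B, 1-aligned); 17..24  -- tail padding (7B); sizeof = 24, alignof = 8
0..1  version  (1B, 1-aligned)
1..2  -- padding (1B)
2..4  blocks  (2B, 2-aligned)
4..5  offset  (1B, 1-aligned)
5..6  -- padding (1B)
6..24  size  (18B, 2-aligned)
24..32  crc  (8B, 8-aligned)
32..56  attrs  (24B, 8-aligned)
sizeof = 56, alignof = 8

56 bytes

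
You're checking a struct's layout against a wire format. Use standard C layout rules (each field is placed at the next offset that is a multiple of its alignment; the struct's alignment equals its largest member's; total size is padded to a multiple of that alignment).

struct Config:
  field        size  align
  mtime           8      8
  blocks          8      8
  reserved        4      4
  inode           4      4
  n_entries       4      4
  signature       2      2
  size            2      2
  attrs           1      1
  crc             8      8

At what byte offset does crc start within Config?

40

0..8  mtime  (8B, 8-aligned)
8..16  blocks  (8B, 8-aligned)
16..20  reserved  (4B, 4-aligned)
20..24  inode  (4B, 4-aligned)
24..28  n_entries  (4B, 4-aligned)
28..30  signature  (2B, 2-aligned)
30..32  size  (2B, 2-aligned)
32..33  attrs  (1B, 1-aligned)
33..40  -- padding (7B)
40..48  crc  (8B, 8-aligned)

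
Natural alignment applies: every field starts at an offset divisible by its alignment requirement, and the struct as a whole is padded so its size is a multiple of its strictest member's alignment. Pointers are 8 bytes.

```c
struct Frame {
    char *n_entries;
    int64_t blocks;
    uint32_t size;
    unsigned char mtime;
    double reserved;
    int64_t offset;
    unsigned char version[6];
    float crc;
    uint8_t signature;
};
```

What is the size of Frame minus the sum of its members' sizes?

8

n_entries at 0 (size 8, align 8) → ends 8
blocks at 8 (size 8, align 8) → ends 16
size at 16 (size 4, align 4) → ends 20
mtime at 20 (size 1, align 1) → ends 21
pad 3 to align 8 for reserved
reserved at 24 (size 8, align 8) → ends 32
offset at 32 (size 8, align 8) → ends 40
version at 40 (size 6, align 1) → ends 46
pad 2 to align 4 for crc
crc at 48 (size 4, align 4) → ends 52
signature at 52 (size 1, align 1) → ends 53
tail pad 3 to reach multiple of 8
total 56 bytes, alignment 8
data bytes 48, size 56 → padding 8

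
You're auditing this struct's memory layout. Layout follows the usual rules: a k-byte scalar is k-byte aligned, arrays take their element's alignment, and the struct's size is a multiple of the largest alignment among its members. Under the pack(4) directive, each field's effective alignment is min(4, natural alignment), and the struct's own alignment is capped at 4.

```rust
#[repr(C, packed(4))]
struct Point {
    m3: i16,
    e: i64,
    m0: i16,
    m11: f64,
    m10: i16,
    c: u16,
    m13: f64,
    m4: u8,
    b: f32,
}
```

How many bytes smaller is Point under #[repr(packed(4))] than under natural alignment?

12

natural layout:
  m3 at 0 (size 2, align 2) → ends 2
  pad 6 to align 8 for e
  e at 8 (size 8, align 8) → ends 16
  m0 at 16 (size 2, align 2) → ends 18
  pad 6 to align 8 for m11
  m11 at 24 (size 8, align 8) → ends 32
  m10 at 32 (size 2, align 2) → ends 34
  c at 34 (size 2, align 2) → ends 36
  pad 4 to align 8 for m13
  m13 at 40 (size 8, align 8) → ends 48
  m4 at 48 (size 1, align 1) → ends 49
  pad 3 to align 4 for b
  b at 52 (size 4, align 4) → ends 56
  total 56 bytes, alignment 8
packed(4) layout:
  m3 at 0 (size 2, align 2) → ends 2
  pad 2 to align 4 for e
  e at 4 (size 8, align 4) → ends 12
  m0 at 12 (size 2, align 2) → ends 14
  pad 2 to align 4 for m11
  m11 at 16 (size 8, align 4) → ends 24
  m10 at 24 (size 2, align 2) → ends 26
  c at 26 (size 2, align 2) → ends 28
  m13 at 28 (size 8, align 4) → ends 36
  m4 at 36 (size 1, align 1) → ends 37
  pad 3 to align 4 for b
  b at 40 (size 4, align 4) → ends 44
  total 44 bytes, alignment 4
56 − 44 = 12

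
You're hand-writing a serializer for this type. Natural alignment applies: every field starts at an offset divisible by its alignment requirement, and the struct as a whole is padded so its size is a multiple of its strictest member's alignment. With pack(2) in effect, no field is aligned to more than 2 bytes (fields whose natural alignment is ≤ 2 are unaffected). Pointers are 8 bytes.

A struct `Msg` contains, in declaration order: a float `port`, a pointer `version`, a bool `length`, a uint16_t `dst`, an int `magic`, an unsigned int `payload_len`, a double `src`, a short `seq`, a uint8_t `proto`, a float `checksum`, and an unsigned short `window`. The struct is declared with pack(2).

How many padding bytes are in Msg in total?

port at 0 (size 4, align 2) → ends 4
version at 4 (size 8, align 2) → ends 12
length at 12 (size 1, align 1) → ends 13
pad 1 to align 2 for dst
dst at 14 (size 2, align 2) → ends 16
magic at 16 (size 4, align 2) → ends 20
payload_len at 20 (size 4, align 2) → ends 24
src at 24 (size 8, align 2) → ends 32
seq at 32 (size 2, align 2) → ends 34
proto at 34 (size 1, align 1) → ends 35
pad 1 to align 2 for checksum
checksum at 36 (size 4, align 2) → ends 40
window at 40 (size 2, align 2) → ends 42
total 42 bytes, alignment 2
data bytes 40, size 42 → padding 2

2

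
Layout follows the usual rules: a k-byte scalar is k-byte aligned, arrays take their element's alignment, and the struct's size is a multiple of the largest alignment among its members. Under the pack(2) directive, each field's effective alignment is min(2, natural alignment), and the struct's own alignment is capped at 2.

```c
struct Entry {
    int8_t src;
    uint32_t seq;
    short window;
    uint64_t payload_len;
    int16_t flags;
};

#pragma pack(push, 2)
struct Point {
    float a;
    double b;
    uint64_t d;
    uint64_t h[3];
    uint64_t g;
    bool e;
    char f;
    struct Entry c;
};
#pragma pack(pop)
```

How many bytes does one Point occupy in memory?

Entry: @0: src [1B, align 1] → 1; +3 pad (align 4); @4: seq [4B, align 4] → 8; @8: window [2B, align 2] → 10; +6 pad (align 8); @16: payload_len [8B, align 8] → 24; @24: flags [2B, align 2] → 26; +6 tail pad (align 8); size 32, align 8
@0: a [4B, align 2] → 4
@4: b [8B, align 2] → 12
@12: d [8B, align 2] → 20
@20: h [24B, align 2] → 44
@44: g [8B, align 2] → 52
@52: e [1B, align 1] → 53
@53: f [1B, align 1] → 54
@54: c [32B, align 2] → 86
size 86, align 2

86 bytes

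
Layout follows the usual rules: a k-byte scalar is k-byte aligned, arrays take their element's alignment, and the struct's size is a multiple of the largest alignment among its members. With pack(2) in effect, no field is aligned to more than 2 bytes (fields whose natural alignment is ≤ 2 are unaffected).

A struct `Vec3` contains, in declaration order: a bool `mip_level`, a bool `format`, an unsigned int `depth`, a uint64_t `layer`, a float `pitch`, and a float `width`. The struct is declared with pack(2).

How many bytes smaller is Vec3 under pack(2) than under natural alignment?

2

natural layout:
  @0: mip_level [1B, align 1] → 1
  @1: format [1B, align 1] → 2
  +2 pad (align 4)
  @4: depth [4B, align 4] → 8
  @8: layer [8B, align 8] → 16
  @16: pitch [4B, align 4] → 20
  @20: width [4B, align 4] → 24
  size 24, align 8
packed(2) layout:
  @0: mip_level [1B, align 1] → 1
  @1: format [1B, align 1] → 2
  @2: depth [4B, align 2] → 6
  @6: layer [8B, align 2] → 14
  @14: pitch [4B, align 2] → 18
  @18: width [4B, align 2] → 22
  size 22, align 2
24 − 22 = 2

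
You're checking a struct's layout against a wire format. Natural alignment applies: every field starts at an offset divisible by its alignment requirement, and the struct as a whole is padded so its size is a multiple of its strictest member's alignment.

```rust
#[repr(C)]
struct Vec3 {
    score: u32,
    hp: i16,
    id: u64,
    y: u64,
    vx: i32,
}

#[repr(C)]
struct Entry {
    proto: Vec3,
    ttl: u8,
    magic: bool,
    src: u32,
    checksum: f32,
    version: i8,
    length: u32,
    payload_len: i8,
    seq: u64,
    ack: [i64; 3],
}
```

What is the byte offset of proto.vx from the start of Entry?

24

Vec3: @0: score [4B, align 4] → 4; @4: hp [2B, align 2] → 6; +2 pad (align 8); @8: id [8B, align 8] → 16; @16: y [8B, align 8] → 24; @24: vx [4B, align 4] → 28; +4 tail pad (align 8); size 32, align 8
@0: proto [32B, align 8] → 32
within Vec3: vx at 24
0 + 24 = 24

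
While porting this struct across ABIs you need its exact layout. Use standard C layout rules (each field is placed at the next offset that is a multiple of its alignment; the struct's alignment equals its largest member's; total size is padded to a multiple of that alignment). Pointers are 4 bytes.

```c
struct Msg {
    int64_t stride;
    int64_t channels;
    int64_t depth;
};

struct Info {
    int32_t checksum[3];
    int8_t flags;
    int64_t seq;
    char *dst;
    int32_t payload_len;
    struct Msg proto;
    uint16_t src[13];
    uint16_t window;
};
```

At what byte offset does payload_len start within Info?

Msg: stride at 0 (size 8, align 8) → ends 8; channels at 8 (size 8, align 8) → ends 16; depth at 16 (size 8, align 8) → ends 24; total 24 bytes, alignment 8
checksum at 0 (size 12, align 4) → ends 12
flags at 12 (size 1, align 1) → ends 13
pad 3 to align 8 for seq
seq at 16 (size 8, align 8) → ends 24
dst at 24 (size 4, align 4) → ends 28
payload_len at 28 (size 4, align 4) → ends 32

28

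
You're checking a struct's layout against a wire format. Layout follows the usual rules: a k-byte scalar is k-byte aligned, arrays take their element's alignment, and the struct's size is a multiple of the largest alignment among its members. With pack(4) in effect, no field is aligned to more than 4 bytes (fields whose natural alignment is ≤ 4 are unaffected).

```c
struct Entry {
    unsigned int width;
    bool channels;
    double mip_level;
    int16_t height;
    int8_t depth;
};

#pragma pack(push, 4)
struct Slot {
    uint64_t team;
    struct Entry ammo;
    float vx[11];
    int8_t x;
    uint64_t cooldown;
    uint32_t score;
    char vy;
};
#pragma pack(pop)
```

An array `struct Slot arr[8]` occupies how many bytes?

Entry: 0..4  width  (4B, 4-aligned); 4..5  channels  (1B, 1-aligned); 5..8  -- padding (3B); 8..16  mip_level  (8B, 8-aligned); 16..18  height  (2B, 2-aligned); 18..19  depth  (1B, 1-aligned); 19..24  -- tail padding (5B); sizeof = 24, alignof = 8
0..8  team  (8B, 4-aligned)
8..32  ammo  (24B, 4-aligned)
32..76  vx  (44B, 4-aligned)
76..77  x  (1B, 1-aligned)
77..80  -- padding (3B)
80..88  cooldown  (8B, 4-aligned)
88..92  score  (4B, 4-aligned)
92..93  vy  (1B, 1-aligned)
93..96  -- tail padding (3B)
sizeof = 96, alignof = 4
array of 8: 8 × 96 = 768

768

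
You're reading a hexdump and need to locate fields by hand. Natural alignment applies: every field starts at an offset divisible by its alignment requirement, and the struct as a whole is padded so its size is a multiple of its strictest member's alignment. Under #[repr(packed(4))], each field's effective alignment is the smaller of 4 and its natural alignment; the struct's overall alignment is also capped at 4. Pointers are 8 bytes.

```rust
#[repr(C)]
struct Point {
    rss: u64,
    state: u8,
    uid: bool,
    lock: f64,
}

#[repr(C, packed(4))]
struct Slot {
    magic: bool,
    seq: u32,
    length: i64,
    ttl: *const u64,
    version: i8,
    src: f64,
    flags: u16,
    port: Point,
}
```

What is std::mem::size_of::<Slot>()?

64 bytes

Point: rss at 0 (size 8, align 8) → ends 8; state at 8 (size 1, align 1) → ends 9; uid at 9 (size 1, align 1) → ends 10; pad 6 to align 8 for lock; lock at 16 (size 8, align 8) → ends 24; total 24 bytes, alignment 8
magic at 0 (size 1, align 1) → ends 1
pad 3 to align 4 for seq
seq at 4 (size 4, align 4) → ends 8
length at 8 (size 8, align 4) → ends 16
ttl at 16 (size 8, align 4) → ends 24
version at 24 (size 1, align 1) → ends 25
pad 3 to align 4 for src
src at 28 (size 8, align 4) → ends 36
flags at 36 (size 2, align 2) → ends 38
pad 2 to align 4 for port
port at 40 (size 24, align 4) → ends 64
total 64 bytes, alignment 4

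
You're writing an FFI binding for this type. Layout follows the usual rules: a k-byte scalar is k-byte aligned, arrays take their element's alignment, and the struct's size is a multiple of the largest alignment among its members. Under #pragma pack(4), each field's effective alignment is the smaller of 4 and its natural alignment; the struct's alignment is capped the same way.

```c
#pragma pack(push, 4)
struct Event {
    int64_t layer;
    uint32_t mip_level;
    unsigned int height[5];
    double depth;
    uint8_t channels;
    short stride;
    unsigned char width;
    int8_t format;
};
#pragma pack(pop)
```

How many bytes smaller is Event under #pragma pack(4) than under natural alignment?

natural layout:
  layer at 0 (size 8, align 8) → ends 8
  mip_level at 8 (size 4, align 4) → ends 12
  height at 12 (size 20, align 4) → ends 32
  depth at 32 (size 8, align 8) → ends 40
  channels at 40 (size 1, align 1) → ends 41
  pad 1 to align 2 for stride
  stride at 42 (size 2, align 2) → ends 44
  width at 44 (size 1, align 1) → ends 45
  format at 45 (size 1, align 1) → ends 46
  tail pad 2 to reach multiple of 8
  total 48 bytes, alignment 8
packed(4) layout:
  layer at 0 (size 8, align 4) → ends 8
  mip_level at 8 (size 4, align 4) → ends 12
  height at 12 (size 20, align 4) → ends 32
  depth at 32 (size 8, align 4) → ends 40
  channels at 40 (size 1, align 1) → ends 41
  pad 1 to align 2 for stride
  stride at 42 (size 2, align 2) → ends 44
  width at 44 (size 1, align 1) → ends 45
  format at 45 (size 1, align 1) → ends 46
  tail pad 2 to reach multiple of 4
  total 48 bytes, alignment 4
48 − 48 = 0

0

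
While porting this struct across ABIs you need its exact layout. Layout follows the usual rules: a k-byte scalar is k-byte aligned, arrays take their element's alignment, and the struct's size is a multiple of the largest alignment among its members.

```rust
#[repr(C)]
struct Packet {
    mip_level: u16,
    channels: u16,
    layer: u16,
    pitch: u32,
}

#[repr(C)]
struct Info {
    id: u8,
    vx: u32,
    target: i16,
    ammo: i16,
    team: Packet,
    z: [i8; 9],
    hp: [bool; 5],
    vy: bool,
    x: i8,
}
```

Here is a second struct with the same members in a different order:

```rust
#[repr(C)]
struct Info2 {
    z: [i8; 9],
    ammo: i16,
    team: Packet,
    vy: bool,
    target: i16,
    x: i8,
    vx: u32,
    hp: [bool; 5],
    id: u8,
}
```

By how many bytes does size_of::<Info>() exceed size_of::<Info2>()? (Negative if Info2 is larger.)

-4

Packet: @0: mip_level [2B, align 2] → 2; @2: channels [2B, align 2] → 4; @4: layer [2B, align 2] → 6; +2 pad (align 4); @8: pitch [4B, align 4] → 12; size 12, align 4
@0: id [1B, align 1] → 1
+3 pad (align 4)
@4: vx [4B, align 4] → 8
@8: target [2B, align 2] → 10
@10: ammo [2B, align 2] → 12
@12: team [12B, align 4] → 24
@24: z [9B, align 1] → 33
@33: hp [5B, align 1] → 38
@38: vy [1B, align 1] → 39
@39: x [1B, align 1] → 40
size 40, align 4
— Info2 —
@0: z [9B, align 1] → 9
+1 pad (align 2)
@10: ammo [2B, align 2] → 12
@12: team [12B, align 4] → 24
@24: vy [1B, align 1] → 25
+1 pad (align 2)
@26: target [2B, align 2] → 28
@28: x [1B, align 1] → 29
+3 pad (align 4)
@32: vx [4B, align 4] → 36
@36: hp [5B, align 1] → 41
@41: id [1B, align 1] → 42
+2 tail pad (align 4)
size 44, align 4
40 − 44 = -4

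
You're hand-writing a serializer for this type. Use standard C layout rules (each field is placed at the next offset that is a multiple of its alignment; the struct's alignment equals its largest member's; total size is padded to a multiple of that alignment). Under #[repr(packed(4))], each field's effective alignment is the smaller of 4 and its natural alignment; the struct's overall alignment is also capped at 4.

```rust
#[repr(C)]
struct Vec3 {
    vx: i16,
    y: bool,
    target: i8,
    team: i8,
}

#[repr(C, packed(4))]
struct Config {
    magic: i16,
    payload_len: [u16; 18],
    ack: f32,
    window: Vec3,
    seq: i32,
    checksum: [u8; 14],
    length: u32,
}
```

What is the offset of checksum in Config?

56

Vec3: 0..2  vx  (2B, 2-aligned); 2..3  y  (1B, 1-aligned); 3..4  target  (1B, 1-aligned); 4..5  team  (1B, 1-aligned); 5..6  -- tail padding (1B); sizeof = 6, alignof = 2
0..2  magic  (2B, 2-aligned)
2..38  payload_len  (36B, 2-aligned)
38..40  -- padding (2B)
40..44  ack  (4B, 4-aligned)
44..50  window  (6B, 2-aligned)
50..52  -- padding (2B)
52..56  seq  (4B, 4-aligned)
56..70  checksum  (14B, 1-aligned)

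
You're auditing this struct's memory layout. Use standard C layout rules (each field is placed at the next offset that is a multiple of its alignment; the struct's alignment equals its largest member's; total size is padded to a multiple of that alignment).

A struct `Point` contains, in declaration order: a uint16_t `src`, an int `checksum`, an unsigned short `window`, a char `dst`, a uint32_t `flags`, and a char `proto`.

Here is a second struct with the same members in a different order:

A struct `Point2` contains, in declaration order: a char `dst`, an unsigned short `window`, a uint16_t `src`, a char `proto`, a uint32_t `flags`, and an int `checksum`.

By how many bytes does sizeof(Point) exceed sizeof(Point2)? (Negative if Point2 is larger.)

4

@0: src [2B, align 2] → 2
+2 pad (align 4)
@4: checksum [4B, align 4] → 8
@8: window [2B, align 2] → 10
@10: dst [1B, align 1] → 11
+1 pad (align 4)
@12: flags [4B, align 4] → 16
@16: proto [1B, align 1] → 17
+3 tail pad (align 4)
size 20, align 4
— Point2 —
@0: dst [1B, align 1] → 1
+1 pad (align 2)
@2: window [2B, align 2] → 4
@4: src [2B, align 2] → 6
@6: proto [1B, align 1] → 7
+1 pad (align 4)
@8: flags [4B, align 4] → 12
@12: checksum [4B, align 4] → 16
size 16, align 4
20 − 16 = 4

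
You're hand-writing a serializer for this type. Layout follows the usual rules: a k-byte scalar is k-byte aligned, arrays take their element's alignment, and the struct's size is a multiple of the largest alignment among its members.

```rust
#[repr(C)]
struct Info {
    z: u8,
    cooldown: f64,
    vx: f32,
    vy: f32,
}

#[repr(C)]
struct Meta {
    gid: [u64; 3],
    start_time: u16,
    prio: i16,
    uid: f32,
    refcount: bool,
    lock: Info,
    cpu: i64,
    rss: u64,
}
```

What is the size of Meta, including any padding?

Info: @0: z [1B, align 1] → 1; +7 pad (align 8); @8: cooldown [8B, align 8] → 16; @16: vx [4B, align 4] → 20; @20: vy [4B, align 4] → 24; size 24, align 8
@0: gid [24B, align 8] → 24
@24: start_time [2B, align 2] → 26
@26: prio [2B, align 2] → 28
@28: uid [4B, align 4] → 32
@32: refcount [1B, align 1] → 33
+7 pad (align 8)
@40: lock [24B, align 8] → 64
@64: cpu [8B, align 8] → 72
@72: rss [8B, align 8] → 80
size 80, align 8

80 bytes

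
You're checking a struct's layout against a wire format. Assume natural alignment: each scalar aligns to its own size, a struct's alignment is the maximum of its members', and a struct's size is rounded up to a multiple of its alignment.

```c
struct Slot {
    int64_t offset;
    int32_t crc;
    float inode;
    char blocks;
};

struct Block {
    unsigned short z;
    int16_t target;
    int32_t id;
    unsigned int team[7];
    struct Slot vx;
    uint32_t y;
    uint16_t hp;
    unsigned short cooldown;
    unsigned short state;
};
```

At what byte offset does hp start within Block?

Slot: offset at 0 (size 8, align 8) → ends 8; crc at 8 (size 4, align 4) → ends 12; inode at 12 (size 4, align 4) → ends 16; blocks at 16 (size 1, align 1) → ends 17; tail pad 7 to reach multiple of 8; total 24 bytes, alignment 8
z at 0 (size 2, align 2) → ends 2
target at 2 (size 2, align 2) → ends 4
id at 4 (size 4, align 4) → ends 8
team at 8 (size 28, align 4) → ends 36
pad 4 to align 8 for vx
vx at 40 (size 24, align 8) → ends 64
y at 64 (size 4, align 4) → ends 68
hp at 68 (size 2, align 2) → ends 70

68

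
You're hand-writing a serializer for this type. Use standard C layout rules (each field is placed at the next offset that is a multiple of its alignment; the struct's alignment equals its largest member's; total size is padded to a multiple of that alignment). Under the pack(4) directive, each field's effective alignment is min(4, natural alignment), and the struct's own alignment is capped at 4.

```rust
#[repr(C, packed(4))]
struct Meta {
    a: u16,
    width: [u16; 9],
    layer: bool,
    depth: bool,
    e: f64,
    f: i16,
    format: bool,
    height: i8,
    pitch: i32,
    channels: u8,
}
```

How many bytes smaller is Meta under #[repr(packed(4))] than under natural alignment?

natural layout:
  a at 0 (size 2, align 2) → ends 2
  width at 2 (size 18, align 2) → ends 20
  layer at 20 (size 1, align 1) → ends 21
  depth at 21 (size 1, align 1) → ends 22
  pad 2 to align 8 for e
  e at 24 (size 8, align 8) → ends 32
  f at 32 (size 2, align 2) → ends 34
  format at 34 (size 1, align 1) → ends 35
  height at 35 (size 1, align 1) → ends 36
  pitch at 36 (size 4, align 4) → ends 40
  channels at 40 (size 1, align 1) → ends 41
  tail pad 7 to reach multiple of 8
  total 48 bytes, alignment 8
packed(4) layout:
  a at 0 (size 2, align 2) → ends 2
  width at 2 (size 18, align 2) → ends 20
  layer at 20 (size 1, align 1) → ends 21
  depth at 21 (size 1, align 1) → ends 22
  pad 2 to align 4 for e
  e at 24 (size 8, align 4) → ends 32
  f at 32 (size 2, align 2) → ends 34
  format at 34 (size 1, align 1) → ends 35
  height at 35 (size 1, align 1) → ends 36
  pitch at 36 (size 4, align 4) → ends 40
  channels at 40 (size 1, align 1) → ends 41
  tail pad 3 to reach multiple of 4
  total 44 bytes, alignment 4
48 − 44 = 4

4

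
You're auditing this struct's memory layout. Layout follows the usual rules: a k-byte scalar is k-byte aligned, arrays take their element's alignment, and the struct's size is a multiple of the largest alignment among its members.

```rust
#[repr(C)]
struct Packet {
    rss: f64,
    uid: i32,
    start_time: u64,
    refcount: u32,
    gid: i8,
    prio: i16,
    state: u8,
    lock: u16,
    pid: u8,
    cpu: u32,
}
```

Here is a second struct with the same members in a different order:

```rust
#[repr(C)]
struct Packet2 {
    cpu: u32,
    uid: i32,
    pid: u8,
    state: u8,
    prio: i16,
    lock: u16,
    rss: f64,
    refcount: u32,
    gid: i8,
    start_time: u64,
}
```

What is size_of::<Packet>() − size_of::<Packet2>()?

0..8  rss  (8B, 8-aligned)
8..12  uid  (4B, 4-aligned)
12..16  -- padding (4B)
16..24  start_time  (8B, 8-aligned)
24..28  refcount  (4B, 4-aligned)
28..29  gid  (1B, 1-aligned)
29..30  -- padding (1B)
30..32  prio  (2B, 2-aligned)
32..33  state  (1B, 1-aligned)
33..34  -- padding (1B)
34..36  lock  (2B, 2-aligned)
36..37  pid  (1B, 1-aligned)
37..40  -- padding (3B)
40..44  cpu  (4B, 4-aligned)
44..48  -- tail padding (4B)
sizeof = 48, alignof = 8
— Packet2 —
0..4  cpu  (4B, 4-aligned)
4..8  uid  (4B, 4-aligned)
8..9  pid  (1B, 1-aligned)
9..10  state  (1B, 1-aligned)
10..12  prio  (2B, 2-aligned)
12..14  lock  (2B, 2-aligned)
14..16  -- padding (2B)
16..24  rss  (8B, 8-aligned)
24..28  refcount  (4B, 4-aligned)
28..29  gid  (1B, 1-aligned)
29..32  -- padding (3B)
32..40  start_time  (8B, 8-aligned)
sizeof = 40, alignof = 8
48 − 40 = 8

8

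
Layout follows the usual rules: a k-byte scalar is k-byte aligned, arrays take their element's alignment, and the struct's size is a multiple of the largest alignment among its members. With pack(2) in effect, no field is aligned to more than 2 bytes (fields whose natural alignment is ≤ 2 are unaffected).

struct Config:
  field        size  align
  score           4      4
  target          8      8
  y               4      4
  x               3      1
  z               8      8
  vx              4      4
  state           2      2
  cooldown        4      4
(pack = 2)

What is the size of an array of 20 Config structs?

0..4  score  (4B, 2-aligned)
4..12  target  (8B, 2-aligned)
12..16  y  (4B, 2-aligned)
16..19  x  (3B, 1-aligned)
19..20  -- padding (1B)
20..28  z  (8B, 2-aligned)
28..32  vx  (4B, 2-aligned)
32..34  state  (2B, 2-aligned)
34..38  cooldown  (4B, 2-aligned)
sizeof = 38, alignof = 2
array of 20: 20 × 38 = 760

760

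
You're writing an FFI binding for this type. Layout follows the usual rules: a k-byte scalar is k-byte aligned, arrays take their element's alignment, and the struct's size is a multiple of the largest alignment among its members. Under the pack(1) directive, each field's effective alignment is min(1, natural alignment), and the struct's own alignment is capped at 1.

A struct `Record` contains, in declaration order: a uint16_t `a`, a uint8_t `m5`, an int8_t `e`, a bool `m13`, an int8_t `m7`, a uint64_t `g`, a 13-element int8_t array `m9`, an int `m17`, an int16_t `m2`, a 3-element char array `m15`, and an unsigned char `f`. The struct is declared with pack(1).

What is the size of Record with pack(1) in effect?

0..2  a  (2B, 1-aligned)
2..3  m5  (1B, 1-aligned)
3..4  e  (1B, 1-aligned)
4..5  m13  (1B, 1-aligned)
5..6  m7  (1B, 1-aligned)
6..14  g  (8B, 1-aligned)
14..27  m9  (13B, 1-aligned)
27..31  m17  (4B, 1-aligned)
31..33  m2  (2B, 1-aligned)
33..36  m15  (3B, 1-aligned)
36..37  f  (1B, 1-aligned)
sizeof = 37, alignof = 1

37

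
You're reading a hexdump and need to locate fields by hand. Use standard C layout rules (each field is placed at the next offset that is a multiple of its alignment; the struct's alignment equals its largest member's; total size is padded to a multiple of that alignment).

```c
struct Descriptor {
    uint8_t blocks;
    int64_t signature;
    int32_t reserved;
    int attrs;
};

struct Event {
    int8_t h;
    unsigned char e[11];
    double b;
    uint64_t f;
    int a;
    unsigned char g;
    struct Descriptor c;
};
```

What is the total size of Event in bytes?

Descriptor: @0: blocks [1B, align 1] → 1; +7 pad (align 8); @8: signature [8B, align 8] → 16; @16: reserved [4B, align 4] → 20; @20: attrs [4B, align 4] → 24; size 24, align 8
@0: h [1B, align 1] → 1
@1: e [11B, align 1] → 12
+4 pad (align 8)
@16: b [8B, align 8] → 24
@24: f [8B, align 8] → 32
@32: a [4B, align 4] → 36
@36: g [1B, align 1] → 37
+3 pad (align 8)
@40: c [24B, align 8] → 64
size 64, align 8

64 bytes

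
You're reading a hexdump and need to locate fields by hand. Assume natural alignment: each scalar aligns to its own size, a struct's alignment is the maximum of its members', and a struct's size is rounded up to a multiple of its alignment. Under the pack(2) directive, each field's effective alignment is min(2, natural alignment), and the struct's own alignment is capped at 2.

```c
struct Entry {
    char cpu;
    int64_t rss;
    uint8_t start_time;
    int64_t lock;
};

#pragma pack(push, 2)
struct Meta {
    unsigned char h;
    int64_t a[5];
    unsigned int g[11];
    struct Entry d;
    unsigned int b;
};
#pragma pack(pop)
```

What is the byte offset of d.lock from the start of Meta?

110

Entry: @0: cpu [1B, align 1] → 1; +7 pad (align 8); @8: rss [8B, align 8] → 16; @16: start_time [1B, align 1] → 17; +7 pad (align 8); @24: lock [8B, align 8] → 32; size 32, align 8
@0: h [1B, align 1] → 1
+1 pad (align 2)
@2: a [40B, align 2] → 42
@42: g [44B, align 2] → 86
@86: d [32B, align 2] → 118
within Entry: lock at 24
86 + 24 = 110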